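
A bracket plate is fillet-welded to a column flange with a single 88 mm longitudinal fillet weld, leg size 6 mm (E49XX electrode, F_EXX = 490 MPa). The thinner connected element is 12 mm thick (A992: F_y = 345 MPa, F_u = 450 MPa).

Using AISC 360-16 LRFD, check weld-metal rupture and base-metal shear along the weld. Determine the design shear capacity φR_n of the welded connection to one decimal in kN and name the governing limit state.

Weld metal: throat = 0.707×6 = 4.242 mm, L = 88 mm. φR_n = 0.75 × 0.6 × 490 × 4.242 × 88 = 82.3 kN.
Base metal shear (12 mm plate): yield φR_n = 1.0×0.6×345×12×88 = 218.6 kN; rupture φR_n = 0.75×0.6×450×12×88 = 213.8 kN; take 213.8 kN (rupture).
Governing: min(82.3, 213.8) = 82.3 kN → weld metal.

82.3 kN (weld metal governs)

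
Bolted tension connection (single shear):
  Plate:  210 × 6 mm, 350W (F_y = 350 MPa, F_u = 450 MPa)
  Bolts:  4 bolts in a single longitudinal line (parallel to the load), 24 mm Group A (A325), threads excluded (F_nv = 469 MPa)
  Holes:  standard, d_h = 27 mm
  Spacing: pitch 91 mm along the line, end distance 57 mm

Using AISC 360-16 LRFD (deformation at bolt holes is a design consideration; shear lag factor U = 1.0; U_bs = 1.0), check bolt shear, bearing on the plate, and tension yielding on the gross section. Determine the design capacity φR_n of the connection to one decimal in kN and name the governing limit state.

396.9 kN (gross-section yield governs)

Bolt shear: A_b = π(24)²/4 = 452.39 mm². φR_n = 0.75 × 469 × 452.39 × 4 × 1 = 636.5 kN.
Bearing (6 mm plate, F_u = 450 MPa): end bolts L_c = 57 − 27/2 = 43.5, R_n = min(1.2×43.5×6×450, 2.4×24×6×450) = 140.94 kN/bolt; interior L_c = 91 − 27 = 64, R_n = 155.52 kN/bolt. φR_n = 0.75 × (1×140.94 + 3×155.52) = 455.6 kN.
Tension yield (gross): A_g = 210×6 = 1260 mm². φR_n = 0.90 × 350 × 1260 = 396.9 kN.
Governing: min(636.5, 455.6, 396.9) = 396.9 kN → gross-section yield.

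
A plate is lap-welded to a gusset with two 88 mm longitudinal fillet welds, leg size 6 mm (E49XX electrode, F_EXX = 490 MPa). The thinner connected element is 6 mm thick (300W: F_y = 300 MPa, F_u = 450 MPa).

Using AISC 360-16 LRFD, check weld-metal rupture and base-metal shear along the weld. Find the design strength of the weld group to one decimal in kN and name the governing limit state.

164.6 kN (weld metal governs)

Weld metal: throat = 0.707×6 = 4.242 mm, L = 2×88 = 176 mm. φR_n = 0.75 × 0.6 × 490 × 4.242 × 176 = 164.6 kN.
Base metal shear (6 mm plate): yield φR_n = 1.0×0.6×300×6×176 = 190.1 kN; rupture φR_n = 0.75×0.6×450×6×176 = 213.8 kN; take 190.1 kN (yield).
Governing: min(164.6, 190.1) = 164.6 kN → weld metal.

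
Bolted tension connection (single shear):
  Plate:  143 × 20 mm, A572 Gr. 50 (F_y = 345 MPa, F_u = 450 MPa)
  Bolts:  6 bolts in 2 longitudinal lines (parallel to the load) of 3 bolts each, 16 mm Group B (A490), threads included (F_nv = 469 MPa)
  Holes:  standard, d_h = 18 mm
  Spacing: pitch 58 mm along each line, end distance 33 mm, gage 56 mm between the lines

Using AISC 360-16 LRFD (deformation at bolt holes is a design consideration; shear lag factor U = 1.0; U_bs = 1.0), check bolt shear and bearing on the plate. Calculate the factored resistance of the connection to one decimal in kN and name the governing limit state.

424.3 kN (bolt shear governs)

Bolt shear: A_b = π(16)²/4 = 201.06 mm². φR_n = 0.75 × 469 × 201.06 × 6 × 1 = 424.3 kN.
Bearing (20 mm plate, F_u = 450 MPa): end bolts L_c = 33 − 18/2 = 24, R_n = min(1.2×24×20×450, 2.4×16×20×450) = 259.2 kN/bolt; interior L_c = 58 − 18 = 40, R_n = 345.6 kN/bolt. φR_n = 0.75 × (2×259.2 + 4×345.6) = 1425.6 kN.
Governing: min(424.3, 1425.6) = 424.3 kN → bolt shear.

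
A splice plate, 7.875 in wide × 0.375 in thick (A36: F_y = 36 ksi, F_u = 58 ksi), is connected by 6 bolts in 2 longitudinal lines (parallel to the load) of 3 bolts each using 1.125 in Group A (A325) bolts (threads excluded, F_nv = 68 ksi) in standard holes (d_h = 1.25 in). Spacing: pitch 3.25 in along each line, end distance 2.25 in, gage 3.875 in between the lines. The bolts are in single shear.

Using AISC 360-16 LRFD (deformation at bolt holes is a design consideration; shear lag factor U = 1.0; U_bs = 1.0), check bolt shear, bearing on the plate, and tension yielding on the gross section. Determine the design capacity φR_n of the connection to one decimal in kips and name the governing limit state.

95.7 kips (gross-section yield governs)

Bolt shear: A_b = π(1.125)²/4 = 0.99402 in². φR_n = 0.75 × 68 × 0.99402 × 6 × 1 = 304.2 kips.
Bearing (0.375 in plate, F_u = 58 ksi): end bolts L_c = 2.25 − 1.25/2 = 1.625, R_n = min(1.2×1.625×0.375×58, 2.4×1.125×0.375×58) = 42.413 kips/bolt; interior L_c = 3.25 − 1.25 = 2, R_n = 52.2 kips/bolt. φR_n = 0.75 × (2×42.413 + 4×52.2) = 220.2 kips.
Tension yield (gross): A_g = 7.875×0.375 = 2.9531 in². φR_n = 0.90 × 36 × 2.9531 = 95.7 kips.
Governing: min(304.2, 220.2, 95.7) = 95.7 kips → gross-section yield.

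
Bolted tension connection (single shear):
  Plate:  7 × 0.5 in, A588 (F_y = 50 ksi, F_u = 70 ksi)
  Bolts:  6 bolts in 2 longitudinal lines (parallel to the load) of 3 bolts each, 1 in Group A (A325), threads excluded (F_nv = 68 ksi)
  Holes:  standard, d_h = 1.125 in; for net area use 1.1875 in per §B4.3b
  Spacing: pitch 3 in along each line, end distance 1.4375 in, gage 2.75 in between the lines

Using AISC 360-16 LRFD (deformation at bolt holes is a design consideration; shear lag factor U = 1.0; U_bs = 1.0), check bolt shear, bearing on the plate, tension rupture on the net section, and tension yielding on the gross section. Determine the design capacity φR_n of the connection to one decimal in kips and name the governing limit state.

121.4 kips (net-section rupture governs)

Bolt shear: A_b = π(1)²/4 = 0.7854 in². φR_n = 0.75 × 68 × 0.7854 × 6 × 1 = 240.3 kips.
Bearing (0.5 in plate, F_u = 70 ksi): end bolts L_c = 1.4375 − 1.125/2 = 0.875, R_n = min(1.2×0.875×0.5×70, 2.4×1×0.5×70) = 36.75 kips/bolt; interior L_c = 3 − 1.125 = 1.875, R_n = 78.75 kips/bolt. φR_n = 0.75 × (2×36.75 + 4×78.75) = 291.4 kips.
Tension rupture (net): A_n = (7 − 2×1.1875)×0.5 = 2.3125 in² (U = 1.0, A_e = A_n). φR_n = 0.75 × 70 × 2.3125 = 121.4 kips.
Tension yield (gross): A_g = 7×0.5 = 3.5 in². φR_n = 0.90 × 50 × 3.5 = 157.5 kips.
Governing: min(240.3, 291.4, 121.4, 157.5) = 121.4 kips → net-section rupture.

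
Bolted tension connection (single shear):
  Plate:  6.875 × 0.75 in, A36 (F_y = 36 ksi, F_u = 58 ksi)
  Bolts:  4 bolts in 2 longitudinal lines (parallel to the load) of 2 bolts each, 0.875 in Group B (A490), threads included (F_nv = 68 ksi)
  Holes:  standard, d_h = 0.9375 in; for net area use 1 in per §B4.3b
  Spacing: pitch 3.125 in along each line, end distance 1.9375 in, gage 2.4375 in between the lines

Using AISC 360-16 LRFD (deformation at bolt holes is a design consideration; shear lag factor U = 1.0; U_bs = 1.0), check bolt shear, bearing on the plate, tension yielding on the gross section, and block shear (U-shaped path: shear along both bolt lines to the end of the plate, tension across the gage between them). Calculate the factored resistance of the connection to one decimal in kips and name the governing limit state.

Bolt shear: A_b = π(0.875)²/4 = 0.60132 in². φR_n = 0.75 × 68 × 0.60132 × 4 × 1 = 122.7 kips.
Bearing (0.75 in plate, F_u = 58 ksi): end bolts L_c = 1.9375 − 0.9375/2 = 1.46875, R_n = min(1.2×1.46875×0.75×58, 2.4×0.875×0.75×58) = 76.669 kips/bolt; interior L_c = 3.125 − 0.9375 = 2.1875, R_n = 91.35 kips/bolt. φR_n = 0.75 × (2×76.669 + 2×91.35) = 252.0 kips.
Tension yield (gross): A_g = 6.875×0.75 = 5.1563 in². φR_n = 0.90 × 36 × 5.1563 = 167.1 kips.
Block shear: shear path 2×[1.9375+1×3.125] = 2×5.0625 in, A_gv = 7.5938, A_nv = 2×(5.0625 − 1.5×1)×0.75 = 5.3438 in²; tension across gage: (2.4375 − 1×1)×0.75 = 1.0781 in². R_n = min(0.6×58×5.3438, 0.6×36×7.5938) + 1.0×58×1.0781 = min(185.96, 164.03) + 62.53 = 226.56 kips. φR_n = 0.75 × 226.56 = 169.9 kips.
Governing: min(122.7, 252.0, 167.1, 169.9) = 122.7 kips → bolt shear.

122.7 kips (bolt shear governs)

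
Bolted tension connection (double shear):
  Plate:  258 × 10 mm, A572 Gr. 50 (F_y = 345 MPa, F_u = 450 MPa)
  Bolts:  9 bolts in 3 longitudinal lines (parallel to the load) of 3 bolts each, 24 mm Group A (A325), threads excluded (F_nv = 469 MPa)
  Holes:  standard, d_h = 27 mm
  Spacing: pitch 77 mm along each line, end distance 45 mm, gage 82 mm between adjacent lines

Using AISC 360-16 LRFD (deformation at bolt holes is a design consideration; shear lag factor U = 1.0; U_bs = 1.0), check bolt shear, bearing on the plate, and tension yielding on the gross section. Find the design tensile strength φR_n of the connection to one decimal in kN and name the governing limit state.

801.1 kN (gross-section yield governs)

Bolt shear: A_b = π(24)²/4 = 452.39 mm². φR_n = 0.75 × 469 × 452.39 × 9 × 2 = 2864.3 kN.
Bearing (10 mm plate, F_u = 450 MPa): end bolts L_c = 45 − 27/2 = 31.5, R_n = min(1.2×31.5×10×450, 2.4×24×10×450) = 170.1 kN/bolt; interior L_c = 77 − 27 = 50, R_n = 259.2 kN/bolt. φR_n = 0.75 × (3×170.1 + 6×259.2) = 1549.1 kN.
Tension yield (gross): A_g = 258×10 = 2580 mm². φR_n = 0.90 × 345 × 2580 = 801.1 kN.
Governing: min(2864.3, 1549.1, 801.1) = 801.1 kN → gross-section yield.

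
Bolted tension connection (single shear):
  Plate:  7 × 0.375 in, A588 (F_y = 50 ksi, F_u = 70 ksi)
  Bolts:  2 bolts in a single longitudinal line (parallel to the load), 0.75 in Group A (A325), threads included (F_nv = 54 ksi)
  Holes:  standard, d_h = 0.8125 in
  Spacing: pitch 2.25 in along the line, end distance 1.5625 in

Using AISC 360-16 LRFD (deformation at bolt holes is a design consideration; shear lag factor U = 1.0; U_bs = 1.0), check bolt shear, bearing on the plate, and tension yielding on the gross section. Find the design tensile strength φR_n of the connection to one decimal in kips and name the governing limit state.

Bolt shear: A_b = π(0.75)²/4 = 0.44179 in². φR_n = 0.75 × 54 × 0.44179 × 2 × 1 = 35.8 kips.
Bearing (0.375 in plate, F_u = 70 ksi): end bolts L_c = 1.5625 − 0.8125/2 = 1.15625, R_n = min(1.2×1.15625×0.375×70, 2.4×0.75×0.375×70) = 36.422 kips/bolt; interior L_c = 2.25 − 0.8125 = 1.4375, R_n = 45.281 kips/bolt. φR_n = 0.75 × (1×36.422 + 1×45.281) = 61.3 kips.
Tension yield (gross): A_g = 7×0.375 = 2.625 in². φR_n = 0.90 × 50 × 2.625 = 118.1 kips.
Governing: min(35.8, 61.3, 118.1) = 35.8 kips → bolt shear.

35.8 kips (bolt shear governs)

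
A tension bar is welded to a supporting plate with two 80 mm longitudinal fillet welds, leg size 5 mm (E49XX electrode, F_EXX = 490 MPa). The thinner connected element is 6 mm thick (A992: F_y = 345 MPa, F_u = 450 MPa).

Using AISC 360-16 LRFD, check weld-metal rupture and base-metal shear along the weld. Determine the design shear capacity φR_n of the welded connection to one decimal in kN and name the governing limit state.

Weld metal: throat = 0.707×5 = 3.535 mm, L = 2×80 = 160 mm. φR_n = 0.75 × 0.6 × 490 × 3.535 × 160 = 124.7 kN.
Base metal shear (6 mm plate): yield φR_n = 1.0×0.6×345×6×160 = 198.7 kN; rupture φR_n = 0.75×0.6×450×6×160 = 194.4 kN; take 194.4 kN (rupture).
Governing: min(124.7, 194.4) = 124.7 kN → weld metal.

124.7 kN (weld metal governs)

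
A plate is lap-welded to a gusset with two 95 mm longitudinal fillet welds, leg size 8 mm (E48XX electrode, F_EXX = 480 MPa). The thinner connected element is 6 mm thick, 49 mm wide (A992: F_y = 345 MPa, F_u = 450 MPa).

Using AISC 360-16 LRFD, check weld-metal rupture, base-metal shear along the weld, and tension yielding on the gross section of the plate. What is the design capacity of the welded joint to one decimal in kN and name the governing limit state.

Weld metal: throat = 0.707×8 = 5.656 mm, L = 2×95 = 190 mm. φR_n = 0.75 × 0.6 × 480 × 5.656 × 190 = 232.1 kN.
Base metal shear (6 mm plate): yield φR_n = 1.0×0.6×345×6×190 = 236.0 kN; rupture φR_n = 0.75×0.6×450×6×190 = 230.9 kN; take 230.9 kN (rupture).
Tension yield (gross): A_g = 49×6 = 294 mm². φR_n = 0.90 × 345 × 294 = 91.3 kN.
Governing: min(232.1, 230.9, 91.3) = 91.3 kN → gross-section yield.

91.3 kN (gross-section yield governs)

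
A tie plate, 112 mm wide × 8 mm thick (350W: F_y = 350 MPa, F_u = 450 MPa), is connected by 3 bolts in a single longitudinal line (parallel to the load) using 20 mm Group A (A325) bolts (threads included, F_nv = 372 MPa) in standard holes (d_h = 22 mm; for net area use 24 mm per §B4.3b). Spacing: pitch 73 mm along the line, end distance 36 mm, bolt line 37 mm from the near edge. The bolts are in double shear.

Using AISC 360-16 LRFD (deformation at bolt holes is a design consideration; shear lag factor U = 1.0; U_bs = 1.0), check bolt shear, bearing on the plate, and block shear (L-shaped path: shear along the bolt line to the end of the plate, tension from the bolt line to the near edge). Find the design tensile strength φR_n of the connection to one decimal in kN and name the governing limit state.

265.1 kN (block shear governs)

Bolt shear: A_b = π(20)²/4 = 314.16 mm². φR_n = 0.75 × 372 × 314.16 × 3 × 2 = 525.9 kN.
Bearing (8 mm plate, F_u = 450 MPa): end bolts L_c = 36 − 22/2 = 25, R_n = min(1.2×25×8×450, 2.4×20×8×450) = 108 kN/bolt; interior L_c = 73 − 22 = 51, R_n = 172.8 kN/bolt. φR_n = 0.75 × (1×108 + 2×172.8) = 340.2 kN.
Block shear: shear path 1×[36+2×73] = 1×182 mm, A_gv = 1456, A_nv = 1×(182 − 2.5×24)×8 = 976 mm²; tension to near edge: (37 − 0.5×24)×8 = 200 mm². R_n = min(0.6×450×976, 0.6×350×1456) + 1.0×450×200 = min(263.52, 305.76) + 90 = 353.52 kN. φR_n = 0.75 × 353.52 = 265.1 kN.
Governing: min(525.9, 340.2, 265.1) = 265.1 kN → block shear.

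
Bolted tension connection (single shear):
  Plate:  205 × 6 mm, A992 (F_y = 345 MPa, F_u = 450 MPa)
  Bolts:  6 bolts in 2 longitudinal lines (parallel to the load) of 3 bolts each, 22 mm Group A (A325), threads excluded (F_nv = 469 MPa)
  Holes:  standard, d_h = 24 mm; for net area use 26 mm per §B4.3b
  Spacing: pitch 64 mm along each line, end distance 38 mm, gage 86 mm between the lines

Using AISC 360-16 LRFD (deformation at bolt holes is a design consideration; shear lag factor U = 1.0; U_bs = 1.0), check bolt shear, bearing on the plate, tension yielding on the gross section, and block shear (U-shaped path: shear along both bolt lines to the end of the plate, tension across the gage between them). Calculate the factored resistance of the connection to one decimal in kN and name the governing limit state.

366.9 kN (block shear governs)

Bolt shear: A_b = π(22)²/4 = 380.13 mm². φR_n = 0.75 × 469 × 380.13 × 6 × 1 = 802.3 kN.
Bearing (6 mm plate, F_u = 450 MPa): end bolts L_c = 38 − 24/2 = 26, R_n = min(1.2×26×6×450, 2.4×22×6×450) = 84.24 kN/bolt; interior L_c = 64 − 24 = 40, R_n = 129.6 kN/bolt. φR_n = 0.75 × (2×84.24 + 4×129.6) = 515.2 kN.
Tension yield (gross): A_g = 205×6 = 1230 mm². φR_n = 0.90 × 345 × 1230 = 381.9 kN.
Block shear: shear path 2×[38+2×64] = 2×166 mm, A_gv = 1992, A_nv = 2×(166 − 2.5×26)×6 = 1212 mm²; tension across gage: (86 − 1×26)×6 = 360 mm². R_n = min(0.6×450×1212, 0.6×345×1992) + 1.0×450×360 = min(327.24, 412.34) + 162 = 489.24 kN. φR_n = 0.75 × 489.24 = 366.9 kN.
Governing: min(802.3, 515.2, 381.9, 366.9) = 366.9 kN → block shear.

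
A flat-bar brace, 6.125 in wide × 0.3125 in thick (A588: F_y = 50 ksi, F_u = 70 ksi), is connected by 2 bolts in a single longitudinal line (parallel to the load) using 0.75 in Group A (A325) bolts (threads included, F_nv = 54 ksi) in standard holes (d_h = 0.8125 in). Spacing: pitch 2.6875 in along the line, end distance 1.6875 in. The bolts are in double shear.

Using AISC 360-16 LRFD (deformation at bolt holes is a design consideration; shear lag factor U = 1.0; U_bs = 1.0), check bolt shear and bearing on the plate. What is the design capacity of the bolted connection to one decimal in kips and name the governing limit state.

54.8 kips (bearing governs)

Bolt shear: A_b = π(0.75)²/4 = 0.44179 in². φR_n = 0.75 × 54 × 0.44179 × 2 × 2 = 71.6 kips.
Bearing (0.3125 in plate, F_u = 70 ksi): end bolts L_c = 1.6875 − 0.8125/2 = 1.28125, R_n = min(1.2×1.28125×0.3125×70, 2.4×0.75×0.3125×70) = 33.633 kips/bolt; interior L_c = 2.6875 − 0.8125 = 1.875, R_n = 39.375 kips/bolt. φR_n = 0.75 × (1×33.633 + 1×39.375) = 54.8 kips.
Governing: min(71.6, 54.8) = 54.8 kips → bearing.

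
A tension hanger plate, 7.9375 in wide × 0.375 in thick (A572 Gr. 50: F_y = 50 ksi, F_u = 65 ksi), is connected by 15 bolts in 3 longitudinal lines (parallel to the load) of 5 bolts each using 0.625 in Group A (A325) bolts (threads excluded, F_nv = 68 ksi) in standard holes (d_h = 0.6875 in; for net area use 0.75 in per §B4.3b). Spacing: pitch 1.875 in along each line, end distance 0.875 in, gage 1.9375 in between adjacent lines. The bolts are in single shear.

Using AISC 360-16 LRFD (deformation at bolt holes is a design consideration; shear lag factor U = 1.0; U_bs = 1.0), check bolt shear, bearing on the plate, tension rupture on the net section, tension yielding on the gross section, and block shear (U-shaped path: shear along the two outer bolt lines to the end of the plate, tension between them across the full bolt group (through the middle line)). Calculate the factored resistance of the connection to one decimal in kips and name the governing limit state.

104.0 kips (net-section rupture governs)

Bolt shear: A_b = π(0.625)²/4 = 0.3068 in². φR_n = 0.75 × 68 × 0.3068 × 15 × 1 = 234.7 kips.
Bearing (0.375 in plate, F_u = 65 ksi): end bolts L_c = 0.875 − 0.6875/2 = 0.53125, R_n = min(1.2×0.53125×0.375×65, 2.4×0.625×0.375×65) = 15.539 kips/bolt; interior L_c = 1.875 − 0.6875 = 1.1875, R_n = 34.734 kips/bolt. φR_n = 0.75 × (3×15.539 + 12×34.734) = 347.6 kips.
Tension rupture (net): A_n = (7.9375 − 3×0.75)×0.375 = 2.1328 in² (U = 1.0, A_e = A_n). φR_n = 0.75 × 65 × 2.1328 = 104.0 kips.
Tension yield (gross): A_g = 7.9375×0.375 = 2.9766 in². φR_n = 0.90 × 50 × 2.9766 = 133.9 kips.
Block shear: shear path 2×[0.875+4×1.875] = 2×8.375 in, A_gv = 6.2813, A_nv = 2×(8.375 − 4.5×0.75)×0.375 = 3.75 in²; tension across gage: (3.875 − 2×0.75)×0.375 = 0.89063 in². R_n = min(0.6×65×3.75, 0.6×50×6.2813) + 1.0×65×0.89063 = min(146.25, 188.44) + 57.891 = 204.14 kips. φR_n = 0.75 × 204.14 = 153.1 kips.
Governing: min(234.7, 347.6, 104.0, 133.9, 153.1) = 104.0 kips → net-section rupture.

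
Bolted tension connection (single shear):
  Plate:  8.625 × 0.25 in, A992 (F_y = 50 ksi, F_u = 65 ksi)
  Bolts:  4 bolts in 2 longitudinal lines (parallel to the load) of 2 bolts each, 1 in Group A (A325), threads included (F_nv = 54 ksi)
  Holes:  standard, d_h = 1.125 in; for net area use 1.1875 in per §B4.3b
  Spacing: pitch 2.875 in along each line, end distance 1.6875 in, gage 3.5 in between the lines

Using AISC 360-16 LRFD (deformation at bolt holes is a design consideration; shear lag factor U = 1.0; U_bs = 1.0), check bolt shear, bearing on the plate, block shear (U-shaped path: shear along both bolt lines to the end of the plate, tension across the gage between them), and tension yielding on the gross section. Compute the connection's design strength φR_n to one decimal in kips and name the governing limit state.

Bolt shear: A_b = π(1)²/4 = 0.7854 in². φR_n = 0.75 × 54 × 0.7854 × 4 × 1 = 127.2 kips.
Bearing (0.25 in plate, F_u = 65 ksi): end bolts L_c = 1.6875 − 1.125/2 = 1.125, R_n = min(1.2×1.125×0.25×65, 2.4×1×0.25×65) = 21.938 kips/bolt; interior L_c = 2.875 − 1.125 = 1.75, R_n = 34.125 kips/bolt. φR_n = 0.75 × (2×21.938 + 2×34.125) = 84.1 kips.
Block shear: shear path 2×[1.6875+1×2.875] = 2×4.5625 in, A_gv = 2.2813, A_nv = 2×(4.5625 − 1.5×1.1875)×0.25 = 1.3906 in²; tension across gage: (3.5 − 1×1.1875)×0.25 = 0.57813 in². R_n = min(0.6×65×1.3906, 0.6×50×2.2813) + 1.0×65×0.57813 = min(54.233, 68.439) + 37.578 = 91.811 kips. φR_n = 0.75 × 91.811 = 68.9 kips.
Tension yield (gross): A_g = 8.625×0.25 = 2.1563 in². φR_n = 0.90 × 50 × 2.1563 = 97.0 kips.
Governing: min(127.2, 84.1, 68.9, 97.0) = 68.9 kips → block shear.

68.9 kips (block shear governs)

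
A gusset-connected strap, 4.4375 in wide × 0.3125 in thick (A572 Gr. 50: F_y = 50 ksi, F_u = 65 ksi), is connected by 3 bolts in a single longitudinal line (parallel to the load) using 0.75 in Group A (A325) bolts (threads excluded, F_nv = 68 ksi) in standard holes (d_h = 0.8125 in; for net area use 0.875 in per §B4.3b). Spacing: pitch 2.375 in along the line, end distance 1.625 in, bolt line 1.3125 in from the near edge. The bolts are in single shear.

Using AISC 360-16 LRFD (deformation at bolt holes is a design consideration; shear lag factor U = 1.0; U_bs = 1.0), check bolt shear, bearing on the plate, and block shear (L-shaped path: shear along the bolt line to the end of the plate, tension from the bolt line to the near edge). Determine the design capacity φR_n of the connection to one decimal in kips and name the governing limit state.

51.6 kips (block shear governs)

Bolt shear: A_b = π(0.75)²/4 = 0.44179 in². φR_n = 0.75 × 68 × 0.44179 × 3 × 1 = 67.6 kips.
Bearing (0.3125 in plate, F_u = 65 ksi): end bolts L_c = 1.625 − 0.8125/2 = 1.21875, R_n = min(1.2×1.21875×0.3125×65, 2.4×0.75×0.3125×65) = 29.707 kips/bolt; interior L_c = 2.375 − 0.8125 = 1.5625, R_n = 36.563 kips/bolt. φR_n = 0.75 × (1×29.707 + 2×36.563) = 77.1 kips.
Block shear: shear path 1×[1.625+2×2.375] = 1×6.375 in, A_gv = 1.9922, A_nv = 1×(6.375 − 2.5×0.875)×0.3125 = 1.3086 in²; tension to near edge: (1.3125 − 0.5×0.875)×0.3125 = 0.27344 in². R_n = min(0.6×65×1.3086, 0.6×50×1.9922) + 1.0×65×0.27344 = min(51.035, 59.766) + 17.774 = 68.809 kips. φR_n = 0.75 × 68.809 = 51.6 kips.
Governing: min(67.6, 77.1, 51.6) = 51.6 kips → block shear.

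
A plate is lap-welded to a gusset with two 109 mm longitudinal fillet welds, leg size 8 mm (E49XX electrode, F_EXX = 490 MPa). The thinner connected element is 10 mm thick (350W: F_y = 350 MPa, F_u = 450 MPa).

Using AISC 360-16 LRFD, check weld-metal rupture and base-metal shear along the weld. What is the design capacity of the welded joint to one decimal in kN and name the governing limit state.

271.9 kN (weld metal governs)

Weld metal: throat = 0.707×8 = 5.656 mm, L = 2×109 = 218 mm. φR_n = 0.75 × 0.6 × 490 × 5.656 × 218 = 271.9 kN.
Base metal shear (10 mm plate): yield φR_n = 1.0×0.6×350×10×218 = 457.8 kN; rupture φR_n = 0.75×0.6×450×10×218 = 441.5 kN; take 441.5 kN (rupture).
Governing: min(271.9, 441.5) = 271.9 kN → weld metal.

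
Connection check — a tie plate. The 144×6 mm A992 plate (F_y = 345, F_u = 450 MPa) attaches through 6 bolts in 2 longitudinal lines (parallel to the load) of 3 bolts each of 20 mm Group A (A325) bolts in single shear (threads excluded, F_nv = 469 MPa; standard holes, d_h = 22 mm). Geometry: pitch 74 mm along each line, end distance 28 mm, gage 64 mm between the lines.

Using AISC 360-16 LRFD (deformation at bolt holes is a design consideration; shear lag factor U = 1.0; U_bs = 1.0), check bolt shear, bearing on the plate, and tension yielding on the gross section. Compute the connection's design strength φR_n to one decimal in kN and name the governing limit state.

268.3 kN (gross-section yield governs)

Bolt shear: A_b = π(20)²/4 = 314.16 mm². φR_n = 0.75 × 469 × 314.16 × 6 × 1 = 663.0 kN.
Bearing (6 mm plate, F_u = 450 MPa): end bolts L_c = 28 − 22/2 = 17, R_n = min(1.2×17×6×450, 2.4×20×6×450) = 55.08 kN/bolt; interior L_c = 74 − 22 = 52, R_n = 129.6 kN/bolt. φR_n = 0.75 × (2×55.08 + 4×129.6) = 471.4 kN.
Tension yield (gross): A_g = 144×6 = 864 mm². φR_n = 0.90 × 345 × 864 = 268.3 kN.
Governing: min(663.0, 471.4, 268.3) = 268.3 kN → gross-section yield.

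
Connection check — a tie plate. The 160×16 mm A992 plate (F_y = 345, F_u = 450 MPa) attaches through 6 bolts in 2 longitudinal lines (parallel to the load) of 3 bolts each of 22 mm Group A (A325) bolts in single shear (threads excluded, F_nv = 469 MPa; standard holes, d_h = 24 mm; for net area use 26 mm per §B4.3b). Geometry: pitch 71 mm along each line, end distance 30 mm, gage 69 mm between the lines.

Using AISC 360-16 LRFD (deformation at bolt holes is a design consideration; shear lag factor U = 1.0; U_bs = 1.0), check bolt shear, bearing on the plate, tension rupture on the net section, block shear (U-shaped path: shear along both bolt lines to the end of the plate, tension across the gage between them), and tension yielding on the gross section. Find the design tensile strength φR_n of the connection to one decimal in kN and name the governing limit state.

Bolt shear: A_b = π(22)²/4 = 380.13 mm². φR_n = 0.75 × 469 × 380.13 × 6 × 1 = 802.3 kN.
Bearing (16 mm plate, F_u = 450 MPa): end bolts L_c = 30 − 24/2 = 18, R_n = min(1.2×18×16×450, 2.4×22×16×450) = 155.52 kN/bolt; interior L_c = 71 − 24 = 47, R_n = 380.16 kN/bolt. φR_n = 0.75 × (2×155.52 + 4×380.16) = 1373.8 kN.
Tension rupture (net): A_n = (160 − 2×26)×16 = 1728 mm² (U = 1.0, A_e = A_n). φR_n = 0.75 × 450 × 1728 = 583.2 kN.
Block shear: shear path 2×[30+2×71] = 2×172 mm, A_gv = 5504, A_nv = 2×(172 − 2.5×26)×16 = 3424 mm²; tension across gage: (69 − 1×26)×16 = 688 mm². R_n = min(0.6×450×3424, 0.6×345×5504) + 1.0×450×688 = min(924.48, 1139.3) + 309.6 = 1234.1 kN. φR_n = 0.75 × 1234.1 = 925.6 kN.
Tension yield (gross): A_g = 160×16 = 2560 mm². φR_n = 0.90 × 345 × 2560 = 794.9 kN.
Governing: min(802.3, 1373.8, 583.2, 925.6, 794.9) = 583.2 kN → net-section rupture.

583.2 kN (net-section rupture governs)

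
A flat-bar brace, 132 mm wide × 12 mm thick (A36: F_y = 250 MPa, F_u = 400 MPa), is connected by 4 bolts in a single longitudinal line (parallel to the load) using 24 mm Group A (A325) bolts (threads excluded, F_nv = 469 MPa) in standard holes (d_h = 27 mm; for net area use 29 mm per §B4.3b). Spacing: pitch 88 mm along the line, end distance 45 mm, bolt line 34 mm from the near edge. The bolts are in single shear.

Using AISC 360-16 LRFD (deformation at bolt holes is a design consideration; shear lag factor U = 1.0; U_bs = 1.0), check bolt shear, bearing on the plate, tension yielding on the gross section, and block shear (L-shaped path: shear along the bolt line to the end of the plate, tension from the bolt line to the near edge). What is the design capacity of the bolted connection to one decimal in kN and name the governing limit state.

Bolt shear: A_b = π(24)²/4 = 452.39 mm². φR_n = 0.75 × 469 × 452.39 × 4 × 1 = 636.5 kN.
Bearing (12 mm plate, F_u = 400 MPa): end bolts L_c = 45 − 27/2 = 31.5, R_n = min(1.2×31.5×12×400, 2.4×24×12×400) = 181.44 kN/bolt; interior L_c = 88 − 27 = 61, R_n = 276.48 kN/bolt. φR_n = 0.75 × (1×181.44 + 3×276.48) = 758.2 kN.
Tension yield (gross): A_g = 132×12 = 1584 mm². φR_n = 0.90 × 250 × 1584 = 356.4 kN.
Block shear: shear path 1×[45+3×88] = 1×309 mm, A_gv = 3708, A_nv = 1×(309 − 3.5×29)×12 = 2490 mm²; tension to near edge: (34 − 0.5×29)×12 = 234 mm². R_n = min(0.6×400×2490, 0.6×250×3708) + 1.0×400×234 = min(597.6, 556.2) + 93.6 = 649.8 kN. φR_n = 0.75 × 649.8 = 487.4 kN.
Governing: min(636.5, 758.2, 356.4, 487.4) = 356.4 kN → gross-section yield.

356.4 kN (gross-section yield governs)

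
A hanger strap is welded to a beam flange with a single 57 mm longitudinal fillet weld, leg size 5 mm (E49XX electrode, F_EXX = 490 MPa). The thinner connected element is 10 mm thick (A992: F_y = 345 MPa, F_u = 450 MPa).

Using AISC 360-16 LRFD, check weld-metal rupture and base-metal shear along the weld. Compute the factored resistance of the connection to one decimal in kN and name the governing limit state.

Weld metal: throat = 0.707×5 = 3.535 mm, L = 57 mm. φR_n = 0.75 × 0.6 × 490 × 3.535 × 57 = 44.4 kN.
Base metal shear (10 mm plate): yield φR_n = 1.0×0.6×345×10×57 = 118.0 kN; rupture φR_n = 0.75×0.6×450×10×57 = 115.4 kN; take 115.4 kN (rupture).
Governing: min(44.4, 115.4) = 44.4 kN → weld metal.

44.4 kN (weld metal governs)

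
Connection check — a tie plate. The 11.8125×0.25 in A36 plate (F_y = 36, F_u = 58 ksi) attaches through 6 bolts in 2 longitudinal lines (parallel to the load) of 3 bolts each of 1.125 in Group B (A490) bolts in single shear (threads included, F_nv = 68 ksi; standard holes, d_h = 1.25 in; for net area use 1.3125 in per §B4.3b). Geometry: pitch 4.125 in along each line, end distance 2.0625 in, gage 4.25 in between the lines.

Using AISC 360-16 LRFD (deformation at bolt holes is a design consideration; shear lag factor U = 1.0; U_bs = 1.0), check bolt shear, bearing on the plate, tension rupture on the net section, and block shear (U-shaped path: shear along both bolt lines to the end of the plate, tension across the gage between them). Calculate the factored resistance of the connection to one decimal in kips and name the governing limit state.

Bolt shear: A_b = π(1.125)²/4 = 0.99402 in². φR_n = 0.75 × 68 × 0.99402 × 6 × 1 = 304.2 kips.
Bearing (0.25 in plate, F_u = 58 ksi): end bolts L_c = 2.0625 − 1.25/2 = 1.4375, R_n = min(1.2×1.4375×0.25×58, 2.4×1.125×0.25×58) = 25.013 kips/bolt; interior L_c = 4.125 − 1.25 = 2.875, R_n = 39.15 kips/bolt. φR_n = 0.75 × (2×25.013 + 4×39.15) = 155.0 kips.
Tension rupture (net): A_n = (11.8125 − 2×1.3125)×0.25 = 2.2969 in² (U = 1.0, A_e = A_n). φR_n = 0.75 × 58 × 2.2969 = 99.9 kips.
Block shear: shear path 2×[2.0625+2×4.125] = 2×10.3125 in, A_gv = 5.1563, A_nv = 2×(10.3125 − 2.5×1.3125)×0.25 = 3.5156 in²; tension across gage: (4.25 − 1×1.3125)×0.25 = 0.73438 in². R_n = min(0.6×58×3.5156, 0.6×36×5.1563) + 1.0×58×0.73438 = min(122.34, 111.38) + 42.594 = 153.97 kips. φR_n = 0.75 × 153.97 = 115.5 kips.
Governing: min(304.2, 155.0, 99.9, 115.5) = 99.9 kips → net-section rupture.

99.9 kips (net-section rupture governs)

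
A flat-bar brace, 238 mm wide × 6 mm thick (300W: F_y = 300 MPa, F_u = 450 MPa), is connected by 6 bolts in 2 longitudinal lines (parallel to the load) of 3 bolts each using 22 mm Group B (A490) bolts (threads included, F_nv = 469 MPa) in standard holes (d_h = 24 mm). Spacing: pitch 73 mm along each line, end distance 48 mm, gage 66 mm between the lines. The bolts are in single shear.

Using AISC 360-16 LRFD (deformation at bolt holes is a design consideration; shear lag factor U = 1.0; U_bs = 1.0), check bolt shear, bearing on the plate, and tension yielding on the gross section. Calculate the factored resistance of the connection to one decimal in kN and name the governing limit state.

385.6 kN (gross-section yield governs)

Bolt shear: A_b = π(22)²/4 = 380.13 mm². φR_n = 0.75 × 469 × 380.13 × 6 × 1 = 802.3 kN.
Bearing (6 mm plate, F_u = 450 MPa): end bolts L_c = 48 − 24/2 = 36, R_n = min(1.2×36×6×450, 2.4×22×6×450) = 116.64 kN/bolt; interior L_c = 73 − 24 = 49, R_n = 142.56 kN/bolt. φR_n = 0.75 × (2×116.64 + 4×142.56) = 602.6 kN.
Tension yield (gross): A_g = 238×6 = 1428 mm². φR_n = 0.90 × 300 × 1428 = 385.6 kN.
Governing: min(802.3, 602.6, 385.6) = 385.6 kN → gross-section yield.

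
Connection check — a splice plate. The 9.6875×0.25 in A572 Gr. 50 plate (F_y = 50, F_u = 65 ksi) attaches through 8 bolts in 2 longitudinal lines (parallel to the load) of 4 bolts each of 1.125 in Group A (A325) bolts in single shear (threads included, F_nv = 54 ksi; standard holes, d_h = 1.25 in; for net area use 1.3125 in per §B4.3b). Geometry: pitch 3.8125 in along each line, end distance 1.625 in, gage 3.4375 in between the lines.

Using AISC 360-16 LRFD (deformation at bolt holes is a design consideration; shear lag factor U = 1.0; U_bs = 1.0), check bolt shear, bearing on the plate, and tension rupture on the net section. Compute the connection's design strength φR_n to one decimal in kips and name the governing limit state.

86.1 kips (net-section rupture governs)

Bolt shear: A_b = π(1.125)²/4 = 0.99402 in². φR_n = 0.75 × 54 × 0.99402 × 8 × 1 = 322.1 kips.
Bearing (0.25 in plate, F_u = 65 ksi): end bolts L_c = 1.625 − 1.25/2 = 1, R_n = min(1.2×1×0.25×65, 2.4×1.125×0.25×65) = 19.5 kips/bolt; interior L_c = 3.8125 − 1.25 = 2.5625, R_n = 43.875 kips/bolt. φR_n = 0.75 × (2×19.5 + 6×43.875) = 226.7 kips.
Tension rupture (net): A_n = (9.6875 − 2×1.3125)×0.25 = 1.7656 in² (U = 1.0, A_e = A_n). φR_n = 0.75 × 65 × 1.7656 = 86.1 kips.
Governing: min(322.1, 226.7, 86.1) = 86.1 kips → net-section rupture.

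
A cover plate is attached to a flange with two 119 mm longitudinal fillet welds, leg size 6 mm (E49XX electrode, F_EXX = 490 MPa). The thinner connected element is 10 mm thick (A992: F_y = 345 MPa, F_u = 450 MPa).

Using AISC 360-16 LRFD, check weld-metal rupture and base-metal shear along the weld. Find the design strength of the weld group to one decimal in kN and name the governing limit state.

222.6 kN (weld metal governs)

Weld metal: throat = 0.707×6 = 4.242 mm, L = 2×119 = 238 mm. φR_n = 0.75 × 0.6 × 490 × 4.242 × 238 = 222.6 kN.
Base metal shear (10 mm plate): yield φR_n = 1.0×0.6×345×10×238 = 492.7 kN; rupture φR_n = 0.75×0.6×450×10×238 = 482.0 kN; take 482.0 kN (rupture).
Governing: min(222.6, 482.0) = 222.6 kN → weld metal.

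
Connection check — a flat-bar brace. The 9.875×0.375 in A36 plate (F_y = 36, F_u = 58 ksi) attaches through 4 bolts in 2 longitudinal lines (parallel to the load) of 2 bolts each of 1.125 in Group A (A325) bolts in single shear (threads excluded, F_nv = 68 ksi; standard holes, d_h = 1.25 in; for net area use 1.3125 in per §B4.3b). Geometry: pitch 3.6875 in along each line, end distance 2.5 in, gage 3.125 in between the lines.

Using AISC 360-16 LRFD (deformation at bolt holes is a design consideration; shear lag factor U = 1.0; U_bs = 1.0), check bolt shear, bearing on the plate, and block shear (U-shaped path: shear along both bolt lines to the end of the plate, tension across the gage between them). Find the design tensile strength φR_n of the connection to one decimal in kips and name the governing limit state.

Bolt shear: A_b = π(1.125)²/4 = 0.99402 in². φR_n = 0.75 × 68 × 0.99402 × 4 × 1 = 202.8 kips.
Bearing (0.375 in plate, F_u = 58 ksi): end bolts L_c = 2.5 − 1.25/2 = 1.875, R_n = min(1.2×1.875×0.375×58, 2.4×1.125×0.375×58) = 48.938 kips/bolt; interior L_c = 3.6875 − 1.25 = 2.4375, R_n = 58.725 kips/bolt. φR_n = 0.75 × (2×48.938 + 2×58.725) = 161.5 kips.
Block shear: shear path 2×[2.5+1×3.6875] = 2×6.1875 in, A_gv = 4.6406, A_nv = 2×(6.1875 − 1.5×1.3125)×0.375 = 3.1641 in²; tension across gage: (3.125 − 1×1.3125)×0.375 = 0.67969 in². R_n = min(0.6×58×3.1641, 0.6×36×4.6406) + 1.0×58×0.67969 = min(110.11, 100.24) + 39.422 = 139.66 kips. φR_n = 0.75 × 139.66 = 104.7 kips.
Governing: min(202.8, 161.5, 104.7) = 104.7 kips → block shear.

104.7 kips (block shear governs)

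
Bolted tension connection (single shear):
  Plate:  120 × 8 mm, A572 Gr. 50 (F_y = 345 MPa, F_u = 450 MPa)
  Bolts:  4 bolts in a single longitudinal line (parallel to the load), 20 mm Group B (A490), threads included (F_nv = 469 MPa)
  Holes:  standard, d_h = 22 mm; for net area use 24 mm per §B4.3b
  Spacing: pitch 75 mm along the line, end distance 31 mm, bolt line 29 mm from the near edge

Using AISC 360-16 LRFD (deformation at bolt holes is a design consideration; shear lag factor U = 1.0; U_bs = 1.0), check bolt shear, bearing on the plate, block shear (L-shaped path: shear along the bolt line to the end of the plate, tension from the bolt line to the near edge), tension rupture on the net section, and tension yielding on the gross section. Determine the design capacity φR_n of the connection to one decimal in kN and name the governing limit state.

Bolt shear: A_b = π(20)²/4 = 314.16 mm². φR_n = 0.75 × 469 × 314.16 × 4 × 1 = 442.0 kN.
Bearing (8 mm plate, F_u = 450 MPa): end bolts L_c = 31 − 22/2 = 20, R_n = min(1.2×20×8×450, 2.4×20×8×450) = 86.4 kN/bolt; interior L_c = 75 − 22 = 53, R_n = 172.8 kN/bolt. φR_n = 0.75 × (1×86.4 + 3×172.8) = 453.6 kN.
Block shear: shear path 1×[31+3×75] = 1×256 mm, A_gv = 2048, A_nv = 1×(256 − 3.5×24)×8 = 1376 mm²; tension to near edge: (29 − 0.5×24)×8 = 136 mm². R_n = min(0.6×450×1376, 0.6×345×2048) + 1.0×450×136 = min(371.52, 423.94) + 61.2 = 432.72 kN. φR_n = 0.75 × 432.72 = 324.5 kN.
Tension rupture (net): A_n = (120 − 1×24)×8 = 768 mm² (U = 1.0, A_e = A_n). φR_n = 0.75 × 450 × 768 = 259.2 kN.
Tension yield (gross): A_g = 120×8 = 960 mm². φR_n = 0.90 × 345 × 960 = 298.1 kN.
Governing: min(442.0, 453.6, 324.5, 259.2, 298.1) = 259.2 kN → net-section rupture.

259.2 kN (net-section rupture governs)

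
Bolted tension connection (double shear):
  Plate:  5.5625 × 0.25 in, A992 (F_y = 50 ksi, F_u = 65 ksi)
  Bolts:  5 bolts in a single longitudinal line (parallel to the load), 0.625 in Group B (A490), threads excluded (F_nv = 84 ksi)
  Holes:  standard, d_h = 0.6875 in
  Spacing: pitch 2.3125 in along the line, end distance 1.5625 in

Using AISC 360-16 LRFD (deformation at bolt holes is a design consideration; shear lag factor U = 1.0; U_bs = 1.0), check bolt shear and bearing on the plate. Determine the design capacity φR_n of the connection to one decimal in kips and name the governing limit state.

Bolt shear: A_b = π(0.625)²/4 = 0.3068 in². φR_n = 0.75 × 84 × 0.3068 × 5 × 2 = 193.3 kips.
Bearing (0.25 in plate, F_u = 65 ksi): end bolts L_c = 1.5625 − 0.6875/2 = 1.21875, R_n = min(1.2×1.21875×0.25×65, 2.4×0.625×0.25×65) = 23.766 kips/bolt; interior L_c = 2.3125 − 0.6875 = 1.625, R_n = 24.375 kips/bolt. φR_n = 0.75 × (1×23.766 + 4×24.375) = 90.9 kips.
Governing: min(193.3, 90.9) = 90.9 kips → bearing.

90.9 kips (bearing governs)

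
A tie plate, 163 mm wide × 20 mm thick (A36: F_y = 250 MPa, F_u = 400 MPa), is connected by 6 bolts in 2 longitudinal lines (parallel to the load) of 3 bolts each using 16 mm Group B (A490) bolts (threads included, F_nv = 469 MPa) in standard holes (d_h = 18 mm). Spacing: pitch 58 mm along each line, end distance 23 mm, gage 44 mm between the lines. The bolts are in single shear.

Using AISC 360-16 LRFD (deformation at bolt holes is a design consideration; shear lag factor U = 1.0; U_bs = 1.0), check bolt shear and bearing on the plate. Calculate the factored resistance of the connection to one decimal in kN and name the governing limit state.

424.3 kN (bolt shear governs)

Bolt shear: A_b = π(16)²/4 = 201.06 mm². φR_n = 0.75 × 469 × 201.06 × 6 × 1 = 424.3 kN.
Bearing (20 mm plate, F_u = 400 MPa): end bolts L_c = 23 − 18/2 = 14, R_n = min(1.2×14×20×400, 2.4×16×20×400) = 134.4 kN/bolt; interior L_c = 58 − 18 = 40, R_n = 307.2 kN/bolt. φR_n = 0.75 × (2×134.4 + 4×307.2) = 1123.2 kN.
Governing: min(424.3, 1123.2) = 424.3 kN → bolt shear.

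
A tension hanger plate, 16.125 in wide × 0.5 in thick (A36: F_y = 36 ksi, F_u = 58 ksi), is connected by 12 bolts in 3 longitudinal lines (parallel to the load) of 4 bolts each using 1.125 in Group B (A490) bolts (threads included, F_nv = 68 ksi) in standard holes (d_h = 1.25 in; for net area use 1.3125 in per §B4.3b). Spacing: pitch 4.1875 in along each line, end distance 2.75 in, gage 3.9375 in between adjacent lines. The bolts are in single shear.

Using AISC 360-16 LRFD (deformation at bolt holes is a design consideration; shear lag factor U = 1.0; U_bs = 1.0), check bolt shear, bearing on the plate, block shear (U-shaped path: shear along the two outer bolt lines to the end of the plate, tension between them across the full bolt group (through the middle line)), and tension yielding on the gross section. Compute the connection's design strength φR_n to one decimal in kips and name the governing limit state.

Bolt shear: A_b = π(1.125)²/4 = 0.99402 in². φR_n = 0.75 × 68 × 0.99402 × 12 × 1 = 608.3 kips.
Bearing (0.5 in plate, F_u = 58 ksi): end bolts L_c = 2.75 − 1.25/2 = 2.125, R_n = min(1.2×2.125×0.5×58, 2.4×1.125×0.5×58) = 73.95 kips/bolt; interior L_c = 4.1875 − 1.25 = 2.9375, R_n = 78.3 kips/bolt. φR_n = 0.75 × (3×73.95 + 9×78.3) = 694.9 kips.
Block shear: shear path 2×[2.75+3×4.1875] = 2×15.3125 in, A_gv = 15.313, A_nv = 2×(15.3125 − 3.5×1.3125)×0.5 = 10.719 in²; tension across gage: (7.875 − 2×1.3125)×0.5 = 2.625 in². R_n = min(0.6×58×10.719, 0.6×36×15.313) + 1.0×58×2.625 = min(373.02, 330.76) + 152.25 = 483.01 kips. φR_n = 0.75 × 483.01 = 362.3 kips.
Tension yield (gross): A_g = 16.125×0.5 = 8.0625 in². φR_n = 0.90 × 36 × 8.0625 = 261.2 kips.
Governing: min(608.3, 694.9, 362.3, 261.2) = 261.2 kips → gross-section yield.

261.2 kips (gross-section yield governs)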